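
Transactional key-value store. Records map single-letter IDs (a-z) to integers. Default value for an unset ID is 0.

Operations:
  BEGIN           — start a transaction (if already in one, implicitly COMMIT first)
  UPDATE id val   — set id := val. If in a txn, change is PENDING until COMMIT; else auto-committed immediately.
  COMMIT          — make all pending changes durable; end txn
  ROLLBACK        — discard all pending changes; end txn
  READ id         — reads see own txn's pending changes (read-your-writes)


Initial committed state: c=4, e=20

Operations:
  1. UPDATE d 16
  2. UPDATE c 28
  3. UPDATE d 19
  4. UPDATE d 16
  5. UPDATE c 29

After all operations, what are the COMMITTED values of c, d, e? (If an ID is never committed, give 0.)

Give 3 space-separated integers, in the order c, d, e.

Initial committed: {c=4, e=20}
Op 1: UPDATE d=16 (auto-commit; committed d=16)
Op 2: UPDATE c=28 (auto-commit; committed c=28)
Op 3: UPDATE d=19 (auto-commit; committed d=19)
Op 4: UPDATE d=16 (auto-commit; committed d=16)
Op 5: UPDATE c=29 (auto-commit; committed c=29)
Final committed: {c=29, d=16, e=20}

Answer: 29 16 20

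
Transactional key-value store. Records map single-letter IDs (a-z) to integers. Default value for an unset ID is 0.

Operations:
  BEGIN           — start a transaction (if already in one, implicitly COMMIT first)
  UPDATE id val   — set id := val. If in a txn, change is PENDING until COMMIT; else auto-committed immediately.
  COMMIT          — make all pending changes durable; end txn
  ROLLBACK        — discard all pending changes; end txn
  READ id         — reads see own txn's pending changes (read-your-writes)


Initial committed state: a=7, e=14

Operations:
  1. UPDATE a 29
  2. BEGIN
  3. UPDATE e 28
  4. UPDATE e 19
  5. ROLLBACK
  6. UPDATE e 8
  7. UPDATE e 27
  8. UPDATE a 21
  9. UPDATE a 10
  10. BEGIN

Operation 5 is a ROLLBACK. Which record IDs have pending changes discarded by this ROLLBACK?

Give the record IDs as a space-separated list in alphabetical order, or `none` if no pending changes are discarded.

Answer: e

Derivation:
Initial committed: {a=7, e=14}
Op 1: UPDATE a=29 (auto-commit; committed a=29)
Op 2: BEGIN: in_txn=True, pending={}
Op 3: UPDATE e=28 (pending; pending now {e=28})
Op 4: UPDATE e=19 (pending; pending now {e=19})
Op 5: ROLLBACK: discarded pending ['e']; in_txn=False
Op 6: UPDATE e=8 (auto-commit; committed e=8)
Op 7: UPDATE e=27 (auto-commit; committed e=27)
Op 8: UPDATE a=21 (auto-commit; committed a=21)
Op 9: UPDATE a=10 (auto-commit; committed a=10)
Op 10: BEGIN: in_txn=True, pending={}
ROLLBACK at op 5 discards: ['e']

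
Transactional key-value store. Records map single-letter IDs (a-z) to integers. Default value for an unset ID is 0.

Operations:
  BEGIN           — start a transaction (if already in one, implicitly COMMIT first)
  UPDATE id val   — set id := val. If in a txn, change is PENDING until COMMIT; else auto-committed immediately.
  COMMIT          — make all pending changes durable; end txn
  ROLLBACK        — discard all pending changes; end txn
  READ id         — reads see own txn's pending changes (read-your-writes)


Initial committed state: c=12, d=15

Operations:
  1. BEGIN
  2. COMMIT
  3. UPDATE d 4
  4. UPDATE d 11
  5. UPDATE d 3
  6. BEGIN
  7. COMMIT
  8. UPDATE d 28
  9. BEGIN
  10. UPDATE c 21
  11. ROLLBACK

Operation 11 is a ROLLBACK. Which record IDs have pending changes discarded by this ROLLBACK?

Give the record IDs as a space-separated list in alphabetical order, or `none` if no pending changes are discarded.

Answer: c

Derivation:
Initial committed: {c=12, d=15}
Op 1: BEGIN: in_txn=True, pending={}
Op 2: COMMIT: merged [] into committed; committed now {c=12, d=15}
Op 3: UPDATE d=4 (auto-commit; committed d=4)
Op 4: UPDATE d=11 (auto-commit; committed d=11)
Op 5: UPDATE d=3 (auto-commit; committed d=3)
Op 6: BEGIN: in_txn=True, pending={}
Op 7: COMMIT: merged [] into committed; committed now {c=12, d=3}
Op 8: UPDATE d=28 (auto-commit; committed d=28)
Op 9: BEGIN: in_txn=True, pending={}
Op 10: UPDATE c=21 (pending; pending now {c=21})
Op 11: ROLLBACK: discarded pending ['c']; in_txn=False
ROLLBACK at op 11 discards: ['c']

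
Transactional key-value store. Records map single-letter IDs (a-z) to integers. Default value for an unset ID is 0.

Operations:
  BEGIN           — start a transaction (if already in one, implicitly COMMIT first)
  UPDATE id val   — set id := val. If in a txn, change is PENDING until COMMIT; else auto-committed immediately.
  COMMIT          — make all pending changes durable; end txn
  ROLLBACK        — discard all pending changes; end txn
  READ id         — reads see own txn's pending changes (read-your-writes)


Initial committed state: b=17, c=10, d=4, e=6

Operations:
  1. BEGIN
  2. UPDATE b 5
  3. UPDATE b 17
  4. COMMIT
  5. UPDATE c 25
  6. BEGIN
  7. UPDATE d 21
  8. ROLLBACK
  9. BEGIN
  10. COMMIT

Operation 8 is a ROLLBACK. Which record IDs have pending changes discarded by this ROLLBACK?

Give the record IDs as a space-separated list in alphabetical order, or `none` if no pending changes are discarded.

Initial committed: {b=17, c=10, d=4, e=6}
Op 1: BEGIN: in_txn=True, pending={}
Op 2: UPDATE b=5 (pending; pending now {b=5})
Op 3: UPDATE b=17 (pending; pending now {b=17})
Op 4: COMMIT: merged ['b'] into committed; committed now {b=17, c=10, d=4, e=6}
Op 5: UPDATE c=25 (auto-commit; committed c=25)
Op 6: BEGIN: in_txn=True, pending={}
Op 7: UPDATE d=21 (pending; pending now {d=21})
Op 8: ROLLBACK: discarded pending ['d']; in_txn=False
Op 9: BEGIN: in_txn=True, pending={}
Op 10: COMMIT: merged [] into committed; committed now {b=17, c=25, d=4, e=6}
ROLLBACK at op 8 discards: ['d']

Answer: d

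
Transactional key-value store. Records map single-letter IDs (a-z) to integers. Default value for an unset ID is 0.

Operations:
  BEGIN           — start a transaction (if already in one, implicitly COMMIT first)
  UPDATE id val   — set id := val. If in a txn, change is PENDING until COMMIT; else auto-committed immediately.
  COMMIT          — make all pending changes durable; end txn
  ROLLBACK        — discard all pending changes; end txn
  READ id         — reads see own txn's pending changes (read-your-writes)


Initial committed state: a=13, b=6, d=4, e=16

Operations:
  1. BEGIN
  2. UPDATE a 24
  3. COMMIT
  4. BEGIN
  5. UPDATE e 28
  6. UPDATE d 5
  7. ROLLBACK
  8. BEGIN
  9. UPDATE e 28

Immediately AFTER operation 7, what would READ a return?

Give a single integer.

Answer: 24

Derivation:
Initial committed: {a=13, b=6, d=4, e=16}
Op 1: BEGIN: in_txn=True, pending={}
Op 2: UPDATE a=24 (pending; pending now {a=24})
Op 3: COMMIT: merged ['a'] into committed; committed now {a=24, b=6, d=4, e=16}
Op 4: BEGIN: in_txn=True, pending={}
Op 5: UPDATE e=28 (pending; pending now {e=28})
Op 6: UPDATE d=5 (pending; pending now {d=5, e=28})
Op 7: ROLLBACK: discarded pending ['d', 'e']; in_txn=False
After op 7: visible(a) = 24 (pending={}, committed={a=24, b=6, d=4, e=16})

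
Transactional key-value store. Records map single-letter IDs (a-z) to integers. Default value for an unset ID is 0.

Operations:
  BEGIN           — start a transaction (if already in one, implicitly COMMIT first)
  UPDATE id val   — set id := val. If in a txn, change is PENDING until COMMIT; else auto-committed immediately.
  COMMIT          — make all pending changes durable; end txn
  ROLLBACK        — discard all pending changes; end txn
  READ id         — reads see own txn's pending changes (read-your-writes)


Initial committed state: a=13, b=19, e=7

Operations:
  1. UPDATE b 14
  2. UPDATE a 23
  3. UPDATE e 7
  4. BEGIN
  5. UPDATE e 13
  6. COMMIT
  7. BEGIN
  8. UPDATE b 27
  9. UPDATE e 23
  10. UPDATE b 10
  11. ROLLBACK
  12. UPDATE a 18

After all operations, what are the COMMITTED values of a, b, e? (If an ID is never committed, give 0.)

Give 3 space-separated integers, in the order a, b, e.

Answer: 18 14 13

Derivation:
Initial committed: {a=13, b=19, e=7}
Op 1: UPDATE b=14 (auto-commit; committed b=14)
Op 2: UPDATE a=23 (auto-commit; committed a=23)
Op 3: UPDATE e=7 (auto-commit; committed e=7)
Op 4: BEGIN: in_txn=True, pending={}
Op 5: UPDATE e=13 (pending; pending now {e=13})
Op 6: COMMIT: merged ['e'] into committed; committed now {a=23, b=14, e=13}
Op 7: BEGIN: in_txn=True, pending={}
Op 8: UPDATE b=27 (pending; pending now {b=27})
Op 9: UPDATE e=23 (pending; pending now {b=27, e=23})
Op 10: UPDATE b=10 (pending; pending now {b=10, e=23})
Op 11: ROLLBACK: discarded pending ['b', 'e']; in_txn=False
Op 12: UPDATE a=18 (auto-commit; committed a=18)
Final committed: {a=18, b=14, e=13}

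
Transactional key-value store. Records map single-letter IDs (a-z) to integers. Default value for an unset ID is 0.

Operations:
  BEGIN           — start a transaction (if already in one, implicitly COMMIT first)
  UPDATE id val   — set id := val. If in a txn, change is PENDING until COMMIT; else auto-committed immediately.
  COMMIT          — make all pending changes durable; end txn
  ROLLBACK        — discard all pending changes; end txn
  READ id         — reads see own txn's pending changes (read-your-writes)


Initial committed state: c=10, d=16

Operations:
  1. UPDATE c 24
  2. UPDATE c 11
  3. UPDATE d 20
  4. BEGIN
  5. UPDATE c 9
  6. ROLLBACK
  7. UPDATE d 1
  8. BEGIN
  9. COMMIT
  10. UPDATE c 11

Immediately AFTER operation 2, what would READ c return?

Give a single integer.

Initial committed: {c=10, d=16}
Op 1: UPDATE c=24 (auto-commit; committed c=24)
Op 2: UPDATE c=11 (auto-commit; committed c=11)
After op 2: visible(c) = 11 (pending={}, committed={c=11, d=16})

Answer: 11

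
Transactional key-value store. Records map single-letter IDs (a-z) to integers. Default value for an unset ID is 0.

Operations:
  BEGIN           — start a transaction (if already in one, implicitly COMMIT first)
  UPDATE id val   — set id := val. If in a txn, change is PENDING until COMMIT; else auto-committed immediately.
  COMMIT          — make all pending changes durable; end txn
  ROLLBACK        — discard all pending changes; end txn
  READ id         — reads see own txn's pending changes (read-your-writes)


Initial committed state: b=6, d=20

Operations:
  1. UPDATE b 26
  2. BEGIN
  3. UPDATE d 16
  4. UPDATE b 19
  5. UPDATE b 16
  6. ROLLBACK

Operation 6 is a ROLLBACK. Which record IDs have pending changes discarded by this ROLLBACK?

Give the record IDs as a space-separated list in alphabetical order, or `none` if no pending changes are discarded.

Answer: b d

Derivation:
Initial committed: {b=6, d=20}
Op 1: UPDATE b=26 (auto-commit; committed b=26)
Op 2: BEGIN: in_txn=True, pending={}
Op 3: UPDATE d=16 (pending; pending now {d=16})
Op 4: UPDATE b=19 (pending; pending now {b=19, d=16})
Op 5: UPDATE b=16 (pending; pending now {b=16, d=16})
Op 6: ROLLBACK: discarded pending ['b', 'd']; in_txn=False
ROLLBACK at op 6 discards: ['b', 'd']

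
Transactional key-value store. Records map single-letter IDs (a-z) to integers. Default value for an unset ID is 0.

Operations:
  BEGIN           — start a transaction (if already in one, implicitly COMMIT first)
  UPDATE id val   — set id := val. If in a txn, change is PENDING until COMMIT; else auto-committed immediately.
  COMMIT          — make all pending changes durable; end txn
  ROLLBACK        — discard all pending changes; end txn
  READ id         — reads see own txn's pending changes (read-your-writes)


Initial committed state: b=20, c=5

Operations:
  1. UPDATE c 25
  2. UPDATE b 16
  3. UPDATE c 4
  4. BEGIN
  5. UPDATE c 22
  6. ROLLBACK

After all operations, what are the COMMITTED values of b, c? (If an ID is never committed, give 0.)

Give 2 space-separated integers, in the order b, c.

Answer: 16 4

Derivation:
Initial committed: {b=20, c=5}
Op 1: UPDATE c=25 (auto-commit; committed c=25)
Op 2: UPDATE b=16 (auto-commit; committed b=16)
Op 3: UPDATE c=4 (auto-commit; committed c=4)
Op 4: BEGIN: in_txn=True, pending={}
Op 5: UPDATE c=22 (pending; pending now {c=22})
Op 6: ROLLBACK: discarded pending ['c']; in_txn=False
Final committed: {b=16, c=4}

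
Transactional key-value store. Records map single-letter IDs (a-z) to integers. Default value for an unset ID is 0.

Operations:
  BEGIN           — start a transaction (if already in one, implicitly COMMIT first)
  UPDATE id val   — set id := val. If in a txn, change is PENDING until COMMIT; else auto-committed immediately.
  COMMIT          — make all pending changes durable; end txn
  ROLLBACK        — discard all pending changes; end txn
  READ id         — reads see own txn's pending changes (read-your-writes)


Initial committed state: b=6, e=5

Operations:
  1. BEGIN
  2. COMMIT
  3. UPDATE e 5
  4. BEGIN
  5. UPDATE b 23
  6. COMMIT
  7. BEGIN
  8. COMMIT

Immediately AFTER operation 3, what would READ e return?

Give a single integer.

Answer: 5

Derivation:
Initial committed: {b=6, e=5}
Op 1: BEGIN: in_txn=True, pending={}
Op 2: COMMIT: merged [] into committed; committed now {b=6, e=5}
Op 3: UPDATE e=5 (auto-commit; committed e=5)
After op 3: visible(e) = 5 (pending={}, committed={b=6, e=5})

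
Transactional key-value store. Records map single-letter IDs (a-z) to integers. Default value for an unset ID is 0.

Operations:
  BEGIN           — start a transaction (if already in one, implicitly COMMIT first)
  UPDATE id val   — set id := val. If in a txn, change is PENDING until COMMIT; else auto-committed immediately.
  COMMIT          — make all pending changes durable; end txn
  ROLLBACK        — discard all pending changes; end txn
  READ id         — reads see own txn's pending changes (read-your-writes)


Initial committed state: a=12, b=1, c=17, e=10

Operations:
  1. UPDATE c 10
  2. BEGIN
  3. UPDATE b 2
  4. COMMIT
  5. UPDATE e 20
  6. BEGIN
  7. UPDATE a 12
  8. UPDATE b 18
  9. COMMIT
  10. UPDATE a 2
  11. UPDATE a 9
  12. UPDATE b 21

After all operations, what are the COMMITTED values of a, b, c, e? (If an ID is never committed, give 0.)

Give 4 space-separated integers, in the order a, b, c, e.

Initial committed: {a=12, b=1, c=17, e=10}
Op 1: UPDATE c=10 (auto-commit; committed c=10)
Op 2: BEGIN: in_txn=True, pending={}
Op 3: UPDATE b=2 (pending; pending now {b=2})
Op 4: COMMIT: merged ['b'] into committed; committed now {a=12, b=2, c=10, e=10}
Op 5: UPDATE e=20 (auto-commit; committed e=20)
Op 6: BEGIN: in_txn=True, pending={}
Op 7: UPDATE a=12 (pending; pending now {a=12})
Op 8: UPDATE b=18 (pending; pending now {a=12, b=18})
Op 9: COMMIT: merged ['a', 'b'] into committed; committed now {a=12, b=18, c=10, e=20}
Op 10: UPDATE a=2 (auto-commit; committed a=2)
Op 11: UPDATE a=9 (auto-commit; committed a=9)
Op 12: UPDATE b=21 (auto-commit; committed b=21)
Final committed: {a=9, b=21, c=10, e=20}

Answer: 9 21 10 20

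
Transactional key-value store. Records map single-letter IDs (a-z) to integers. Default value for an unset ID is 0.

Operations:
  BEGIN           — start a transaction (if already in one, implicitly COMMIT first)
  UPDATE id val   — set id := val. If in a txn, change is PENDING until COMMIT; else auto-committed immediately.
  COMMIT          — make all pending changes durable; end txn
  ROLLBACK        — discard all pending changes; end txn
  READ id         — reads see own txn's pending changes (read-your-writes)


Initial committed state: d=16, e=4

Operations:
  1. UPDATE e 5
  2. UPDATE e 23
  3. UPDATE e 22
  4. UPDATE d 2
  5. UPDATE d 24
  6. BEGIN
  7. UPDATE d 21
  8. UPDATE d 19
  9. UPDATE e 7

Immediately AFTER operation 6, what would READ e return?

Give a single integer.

Answer: 22

Derivation:
Initial committed: {d=16, e=4}
Op 1: UPDATE e=5 (auto-commit; committed e=5)
Op 2: UPDATE e=23 (auto-commit; committed e=23)
Op 3: UPDATE e=22 (auto-commit; committed e=22)
Op 4: UPDATE d=2 (auto-commit; committed d=2)
Op 5: UPDATE d=24 (auto-commit; committed d=24)
Op 6: BEGIN: in_txn=True, pending={}
After op 6: visible(e) = 22 (pending={}, committed={d=24, e=22})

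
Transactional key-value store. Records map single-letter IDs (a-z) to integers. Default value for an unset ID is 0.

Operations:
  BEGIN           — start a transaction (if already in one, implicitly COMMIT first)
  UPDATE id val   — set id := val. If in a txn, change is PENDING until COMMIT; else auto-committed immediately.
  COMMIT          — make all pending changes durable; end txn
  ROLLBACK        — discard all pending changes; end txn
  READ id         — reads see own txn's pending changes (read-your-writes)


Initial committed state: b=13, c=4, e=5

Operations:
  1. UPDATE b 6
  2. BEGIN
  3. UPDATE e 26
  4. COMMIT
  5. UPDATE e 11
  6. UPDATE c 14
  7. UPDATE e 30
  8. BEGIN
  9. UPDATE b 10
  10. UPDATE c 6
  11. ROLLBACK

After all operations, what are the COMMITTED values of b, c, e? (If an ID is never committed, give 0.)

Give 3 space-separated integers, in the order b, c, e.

Answer: 6 14 30

Derivation:
Initial committed: {b=13, c=4, e=5}
Op 1: UPDATE b=6 (auto-commit; committed b=6)
Op 2: BEGIN: in_txn=True, pending={}
Op 3: UPDATE e=26 (pending; pending now {e=26})
Op 4: COMMIT: merged ['e'] into committed; committed now {b=6, c=4, e=26}
Op 5: UPDATE e=11 (auto-commit; committed e=11)
Op 6: UPDATE c=14 (auto-commit; committed c=14)
Op 7: UPDATE e=30 (auto-commit; committed e=30)
Op 8: BEGIN: in_txn=True, pending={}
Op 9: UPDATE b=10 (pending; pending now {b=10})
Op 10: UPDATE c=6 (pending; pending now {b=10, c=6})
Op 11: ROLLBACK: discarded pending ['b', 'c']; in_txn=False
Final committed: {b=6, c=14, e=30}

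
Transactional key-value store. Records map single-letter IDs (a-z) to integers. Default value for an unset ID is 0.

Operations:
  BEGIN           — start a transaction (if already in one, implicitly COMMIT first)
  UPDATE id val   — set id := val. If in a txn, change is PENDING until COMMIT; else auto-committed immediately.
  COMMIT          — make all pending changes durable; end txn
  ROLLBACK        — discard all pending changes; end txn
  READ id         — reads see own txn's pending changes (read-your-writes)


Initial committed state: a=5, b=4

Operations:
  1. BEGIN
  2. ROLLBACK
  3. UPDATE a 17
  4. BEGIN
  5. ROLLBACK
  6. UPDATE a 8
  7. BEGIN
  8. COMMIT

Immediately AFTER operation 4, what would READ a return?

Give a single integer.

Initial committed: {a=5, b=4}
Op 1: BEGIN: in_txn=True, pending={}
Op 2: ROLLBACK: discarded pending []; in_txn=False
Op 3: UPDATE a=17 (auto-commit; committed a=17)
Op 4: BEGIN: in_txn=True, pending={}
After op 4: visible(a) = 17 (pending={}, committed={a=17, b=4})

Answer: 17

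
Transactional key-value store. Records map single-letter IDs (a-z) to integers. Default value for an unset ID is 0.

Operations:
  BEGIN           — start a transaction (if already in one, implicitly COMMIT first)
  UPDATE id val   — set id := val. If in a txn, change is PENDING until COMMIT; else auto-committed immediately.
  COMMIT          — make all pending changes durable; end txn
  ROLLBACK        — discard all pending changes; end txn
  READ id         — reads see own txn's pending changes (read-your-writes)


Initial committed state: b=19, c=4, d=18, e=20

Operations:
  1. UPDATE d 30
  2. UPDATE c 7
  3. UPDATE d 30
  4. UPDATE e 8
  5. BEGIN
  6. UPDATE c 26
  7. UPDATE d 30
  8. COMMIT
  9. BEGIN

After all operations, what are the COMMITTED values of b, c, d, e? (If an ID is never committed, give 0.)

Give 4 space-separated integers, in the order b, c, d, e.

Initial committed: {b=19, c=4, d=18, e=20}
Op 1: UPDATE d=30 (auto-commit; committed d=30)
Op 2: UPDATE c=7 (auto-commit; committed c=7)
Op 3: UPDATE d=30 (auto-commit; committed d=30)
Op 4: UPDATE e=8 (auto-commit; committed e=8)
Op 5: BEGIN: in_txn=True, pending={}
Op 6: UPDATE c=26 (pending; pending now {c=26})
Op 7: UPDATE d=30 (pending; pending now {c=26, d=30})
Op 8: COMMIT: merged ['c', 'd'] into committed; committed now {b=19, c=26, d=30, e=8}
Op 9: BEGIN: in_txn=True, pending={}
Final committed: {b=19, c=26, d=30, e=8}

Answer: 19 26 30 8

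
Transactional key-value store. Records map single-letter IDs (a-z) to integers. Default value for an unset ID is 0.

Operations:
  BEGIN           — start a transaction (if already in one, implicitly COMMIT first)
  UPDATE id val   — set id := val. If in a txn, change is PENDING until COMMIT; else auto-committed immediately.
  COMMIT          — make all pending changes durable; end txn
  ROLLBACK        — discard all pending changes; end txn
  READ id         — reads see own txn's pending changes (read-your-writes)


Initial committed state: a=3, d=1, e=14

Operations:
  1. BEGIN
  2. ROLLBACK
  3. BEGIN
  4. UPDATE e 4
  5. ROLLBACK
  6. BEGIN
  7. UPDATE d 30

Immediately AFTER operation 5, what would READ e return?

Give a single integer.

Answer: 14

Derivation:
Initial committed: {a=3, d=1, e=14}
Op 1: BEGIN: in_txn=True, pending={}
Op 2: ROLLBACK: discarded pending []; in_txn=False
Op 3: BEGIN: in_txn=True, pending={}
Op 4: UPDATE e=4 (pending; pending now {e=4})
Op 5: ROLLBACK: discarded pending ['e']; in_txn=False
After op 5: visible(e) = 14 (pending={}, committed={a=3, d=1, e=14})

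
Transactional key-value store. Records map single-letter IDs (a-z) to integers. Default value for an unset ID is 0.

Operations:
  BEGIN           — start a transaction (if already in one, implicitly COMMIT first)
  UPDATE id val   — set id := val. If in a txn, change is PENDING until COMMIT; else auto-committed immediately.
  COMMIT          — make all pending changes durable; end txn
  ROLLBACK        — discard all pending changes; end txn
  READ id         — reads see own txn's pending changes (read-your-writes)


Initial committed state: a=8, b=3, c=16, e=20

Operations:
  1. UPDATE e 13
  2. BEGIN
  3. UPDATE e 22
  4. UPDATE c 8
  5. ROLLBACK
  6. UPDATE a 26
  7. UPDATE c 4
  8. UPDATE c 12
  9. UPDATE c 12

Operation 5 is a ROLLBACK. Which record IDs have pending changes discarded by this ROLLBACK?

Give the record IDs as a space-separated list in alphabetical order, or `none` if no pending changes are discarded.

Answer: c e

Derivation:
Initial committed: {a=8, b=3, c=16, e=20}
Op 1: UPDATE e=13 (auto-commit; committed e=13)
Op 2: BEGIN: in_txn=True, pending={}
Op 3: UPDATE e=22 (pending; pending now {e=22})
Op 4: UPDATE c=8 (pending; pending now {c=8, e=22})
Op 5: ROLLBACK: discarded pending ['c', 'e']; in_txn=False
Op 6: UPDATE a=26 (auto-commit; committed a=26)
Op 7: UPDATE c=4 (auto-commit; committed c=4)
Op 8: UPDATE c=12 (auto-commit; committed c=12)
Op 9: UPDATE c=12 (auto-commit; committed c=12)
ROLLBACK at op 5 discards: ['c', 'e']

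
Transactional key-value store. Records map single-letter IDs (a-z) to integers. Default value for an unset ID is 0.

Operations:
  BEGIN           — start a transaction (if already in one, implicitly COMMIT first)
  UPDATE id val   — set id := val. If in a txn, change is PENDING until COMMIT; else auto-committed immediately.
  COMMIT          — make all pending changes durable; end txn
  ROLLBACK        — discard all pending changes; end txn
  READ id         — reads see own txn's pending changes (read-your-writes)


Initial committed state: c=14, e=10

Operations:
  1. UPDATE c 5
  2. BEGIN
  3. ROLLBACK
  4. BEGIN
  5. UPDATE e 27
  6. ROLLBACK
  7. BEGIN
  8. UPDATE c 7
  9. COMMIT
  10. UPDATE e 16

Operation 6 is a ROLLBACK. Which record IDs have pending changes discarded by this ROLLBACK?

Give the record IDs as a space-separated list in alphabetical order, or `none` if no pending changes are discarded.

Answer: e

Derivation:
Initial committed: {c=14, e=10}
Op 1: UPDATE c=5 (auto-commit; committed c=5)
Op 2: BEGIN: in_txn=True, pending={}
Op 3: ROLLBACK: discarded pending []; in_txn=False
Op 4: BEGIN: in_txn=True, pending={}
Op 5: UPDATE e=27 (pending; pending now {e=27})
Op 6: ROLLBACK: discarded pending ['e']; in_txn=False
Op 7: BEGIN: in_txn=True, pending={}
Op 8: UPDATE c=7 (pending; pending now {c=7})
Op 9: COMMIT: merged ['c'] into committed; committed now {c=7, e=10}
Op 10: UPDATE e=16 (auto-commit; committed e=16)
ROLLBACK at op 6 discards: ['e']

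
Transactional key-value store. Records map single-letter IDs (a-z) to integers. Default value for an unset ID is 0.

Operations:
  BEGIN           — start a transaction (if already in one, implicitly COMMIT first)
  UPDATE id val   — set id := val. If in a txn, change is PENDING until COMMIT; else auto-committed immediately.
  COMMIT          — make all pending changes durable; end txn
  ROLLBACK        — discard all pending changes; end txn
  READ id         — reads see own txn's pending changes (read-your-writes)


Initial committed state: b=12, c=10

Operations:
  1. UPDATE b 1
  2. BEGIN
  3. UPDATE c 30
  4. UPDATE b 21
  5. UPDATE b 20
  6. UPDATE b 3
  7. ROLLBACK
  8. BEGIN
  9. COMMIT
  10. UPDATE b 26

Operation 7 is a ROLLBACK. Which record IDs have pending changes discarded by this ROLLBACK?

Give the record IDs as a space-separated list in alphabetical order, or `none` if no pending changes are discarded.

Answer: b c

Derivation:
Initial committed: {b=12, c=10}
Op 1: UPDATE b=1 (auto-commit; committed b=1)
Op 2: BEGIN: in_txn=True, pending={}
Op 3: UPDATE c=30 (pending; pending now {c=30})
Op 4: UPDATE b=21 (pending; pending now {b=21, c=30})
Op 5: UPDATE b=20 (pending; pending now {b=20, c=30})
Op 6: UPDATE b=3 (pending; pending now {b=3, c=30})
Op 7: ROLLBACK: discarded pending ['b', 'c']; in_txn=False
Op 8: BEGIN: in_txn=True, pending={}
Op 9: COMMIT: merged [] into committed; committed now {b=1, c=10}
Op 10: UPDATE b=26 (auto-commit; committed b=26)
ROLLBACK at op 7 discards: ['b', 'c']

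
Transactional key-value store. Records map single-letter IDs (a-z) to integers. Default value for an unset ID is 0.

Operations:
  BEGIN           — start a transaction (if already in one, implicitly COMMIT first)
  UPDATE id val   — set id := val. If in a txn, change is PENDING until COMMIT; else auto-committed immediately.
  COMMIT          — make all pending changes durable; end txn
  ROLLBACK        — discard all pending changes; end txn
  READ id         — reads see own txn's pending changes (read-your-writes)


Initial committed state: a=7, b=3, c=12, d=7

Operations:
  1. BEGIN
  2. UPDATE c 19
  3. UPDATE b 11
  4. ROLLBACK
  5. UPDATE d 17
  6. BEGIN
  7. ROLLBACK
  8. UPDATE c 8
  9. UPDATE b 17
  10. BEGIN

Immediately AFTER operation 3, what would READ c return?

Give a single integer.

Initial committed: {a=7, b=3, c=12, d=7}
Op 1: BEGIN: in_txn=True, pending={}
Op 2: UPDATE c=19 (pending; pending now {c=19})
Op 3: UPDATE b=11 (pending; pending now {b=11, c=19})
After op 3: visible(c) = 19 (pending={b=11, c=19}, committed={a=7, b=3, c=12, d=7})

Answer: 19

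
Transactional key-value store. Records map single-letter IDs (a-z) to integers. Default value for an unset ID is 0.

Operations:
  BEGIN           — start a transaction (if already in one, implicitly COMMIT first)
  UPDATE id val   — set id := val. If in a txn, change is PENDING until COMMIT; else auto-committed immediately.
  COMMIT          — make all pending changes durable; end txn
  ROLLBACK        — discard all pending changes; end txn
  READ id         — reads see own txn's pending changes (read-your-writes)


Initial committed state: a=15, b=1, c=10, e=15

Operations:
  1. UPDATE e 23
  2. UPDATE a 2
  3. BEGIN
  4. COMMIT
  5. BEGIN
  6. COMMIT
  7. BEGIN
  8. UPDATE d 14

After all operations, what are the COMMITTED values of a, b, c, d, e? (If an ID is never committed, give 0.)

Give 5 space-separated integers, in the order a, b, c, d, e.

Answer: 2 1 10 0 23

Derivation:
Initial committed: {a=15, b=1, c=10, e=15}
Op 1: UPDATE e=23 (auto-commit; committed e=23)
Op 2: UPDATE a=2 (auto-commit; committed a=2)
Op 3: BEGIN: in_txn=True, pending={}
Op 4: COMMIT: merged [] into committed; committed now {a=2, b=1, c=10, e=23}
Op 5: BEGIN: in_txn=True, pending={}
Op 6: COMMIT: merged [] into committed; committed now {a=2, b=1, c=10, e=23}
Op 7: BEGIN: in_txn=True, pending={}
Op 8: UPDATE d=14 (pending; pending now {d=14})
Final committed: {a=2, b=1, c=10, e=23}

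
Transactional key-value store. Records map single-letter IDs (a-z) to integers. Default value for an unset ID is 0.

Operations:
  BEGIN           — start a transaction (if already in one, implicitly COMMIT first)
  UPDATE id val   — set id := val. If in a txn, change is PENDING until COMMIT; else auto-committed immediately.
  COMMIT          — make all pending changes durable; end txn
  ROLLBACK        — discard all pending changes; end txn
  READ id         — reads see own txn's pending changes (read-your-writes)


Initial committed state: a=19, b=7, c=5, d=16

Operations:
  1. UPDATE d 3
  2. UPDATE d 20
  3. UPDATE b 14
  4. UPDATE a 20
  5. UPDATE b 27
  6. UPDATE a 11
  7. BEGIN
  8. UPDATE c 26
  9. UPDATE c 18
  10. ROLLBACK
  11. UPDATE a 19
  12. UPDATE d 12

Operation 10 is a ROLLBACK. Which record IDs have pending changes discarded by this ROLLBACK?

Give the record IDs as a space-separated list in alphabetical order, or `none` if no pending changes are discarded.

Initial committed: {a=19, b=7, c=5, d=16}
Op 1: UPDATE d=3 (auto-commit; committed d=3)
Op 2: UPDATE d=20 (auto-commit; committed d=20)
Op 3: UPDATE b=14 (auto-commit; committed b=14)
Op 4: UPDATE a=20 (auto-commit; committed a=20)
Op 5: UPDATE b=27 (auto-commit; committed b=27)
Op 6: UPDATE a=11 (auto-commit; committed a=11)
Op 7: BEGIN: in_txn=True, pending={}
Op 8: UPDATE c=26 (pending; pending now {c=26})
Op 9: UPDATE c=18 (pending; pending now {c=18})
Op 10: ROLLBACK: discarded pending ['c']; in_txn=False
Op 11: UPDATE a=19 (auto-commit; committed a=19)
Op 12: UPDATE d=12 (auto-commit; committed d=12)
ROLLBACK at op 10 discards: ['c']

Answer: c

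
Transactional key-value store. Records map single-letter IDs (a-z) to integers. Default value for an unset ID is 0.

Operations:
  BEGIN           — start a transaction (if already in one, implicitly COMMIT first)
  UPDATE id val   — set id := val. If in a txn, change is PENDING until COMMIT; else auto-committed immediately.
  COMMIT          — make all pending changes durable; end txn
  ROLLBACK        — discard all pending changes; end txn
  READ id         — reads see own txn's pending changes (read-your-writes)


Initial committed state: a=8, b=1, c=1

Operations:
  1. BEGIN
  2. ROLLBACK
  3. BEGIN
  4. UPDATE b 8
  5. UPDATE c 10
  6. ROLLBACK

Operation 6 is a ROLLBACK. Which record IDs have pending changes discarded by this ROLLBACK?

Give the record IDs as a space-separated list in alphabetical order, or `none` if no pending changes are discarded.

Answer: b c

Derivation:
Initial committed: {a=8, b=1, c=1}
Op 1: BEGIN: in_txn=True, pending={}
Op 2: ROLLBACK: discarded pending []; in_txn=False
Op 3: BEGIN: in_txn=True, pending={}
Op 4: UPDATE b=8 (pending; pending now {b=8})
Op 5: UPDATE c=10 (pending; pending now {b=8, c=10})
Op 6: ROLLBACK: discarded pending ['b', 'c']; in_txn=False
ROLLBACK at op 6 discards: ['b', 'c']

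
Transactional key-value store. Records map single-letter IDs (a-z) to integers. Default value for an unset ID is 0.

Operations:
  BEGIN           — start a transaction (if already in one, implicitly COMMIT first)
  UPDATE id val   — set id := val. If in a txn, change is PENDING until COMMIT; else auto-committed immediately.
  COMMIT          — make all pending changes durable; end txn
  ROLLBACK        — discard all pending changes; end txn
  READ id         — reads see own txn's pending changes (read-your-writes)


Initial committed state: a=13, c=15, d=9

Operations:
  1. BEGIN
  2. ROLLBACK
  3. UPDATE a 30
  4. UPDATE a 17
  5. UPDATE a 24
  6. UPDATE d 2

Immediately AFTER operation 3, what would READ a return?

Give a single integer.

Initial committed: {a=13, c=15, d=9}
Op 1: BEGIN: in_txn=True, pending={}
Op 2: ROLLBACK: discarded pending []; in_txn=False
Op 3: UPDATE a=30 (auto-commit; committed a=30)
After op 3: visible(a) = 30 (pending={}, committed={a=30, c=15, d=9})

Answer: 30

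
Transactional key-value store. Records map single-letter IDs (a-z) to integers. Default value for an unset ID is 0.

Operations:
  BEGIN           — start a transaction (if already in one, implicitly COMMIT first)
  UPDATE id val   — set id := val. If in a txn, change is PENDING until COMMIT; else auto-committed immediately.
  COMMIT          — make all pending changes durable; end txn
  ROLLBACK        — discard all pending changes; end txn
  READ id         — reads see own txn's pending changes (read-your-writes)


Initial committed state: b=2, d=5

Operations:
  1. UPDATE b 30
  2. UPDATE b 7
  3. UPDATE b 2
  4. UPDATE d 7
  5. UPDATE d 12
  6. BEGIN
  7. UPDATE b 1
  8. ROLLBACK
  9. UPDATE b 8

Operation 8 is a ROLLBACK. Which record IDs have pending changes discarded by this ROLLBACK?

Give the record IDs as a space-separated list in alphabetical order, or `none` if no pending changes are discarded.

Answer: b

Derivation:
Initial committed: {b=2, d=5}
Op 1: UPDATE b=30 (auto-commit; committed b=30)
Op 2: UPDATE b=7 (auto-commit; committed b=7)
Op 3: UPDATE b=2 (auto-commit; committed b=2)
Op 4: UPDATE d=7 (auto-commit; committed d=7)
Op 5: UPDATE d=12 (auto-commit; committed d=12)
Op 6: BEGIN: in_txn=True, pending={}
Op 7: UPDATE b=1 (pending; pending now {b=1})
Op 8: ROLLBACK: discarded pending ['b']; in_txn=False
Op 9: UPDATE b=8 (auto-commit; committed b=8)
ROLLBACK at op 8 discards: ['b']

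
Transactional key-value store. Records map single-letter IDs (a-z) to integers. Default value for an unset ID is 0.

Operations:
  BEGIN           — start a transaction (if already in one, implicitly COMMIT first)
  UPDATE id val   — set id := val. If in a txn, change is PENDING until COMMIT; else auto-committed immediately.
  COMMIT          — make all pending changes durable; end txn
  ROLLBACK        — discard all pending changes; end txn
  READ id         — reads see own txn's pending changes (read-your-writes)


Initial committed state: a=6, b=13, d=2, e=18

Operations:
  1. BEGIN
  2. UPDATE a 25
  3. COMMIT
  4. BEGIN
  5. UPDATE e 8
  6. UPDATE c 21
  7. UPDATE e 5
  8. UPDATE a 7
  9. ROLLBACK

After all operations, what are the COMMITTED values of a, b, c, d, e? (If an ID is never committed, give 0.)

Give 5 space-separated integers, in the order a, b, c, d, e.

Answer: 25 13 0 2 18

Derivation:
Initial committed: {a=6, b=13, d=2, e=18}
Op 1: BEGIN: in_txn=True, pending={}
Op 2: UPDATE a=25 (pending; pending now {a=25})
Op 3: COMMIT: merged ['a'] into committed; committed now {a=25, b=13, d=2, e=18}
Op 4: BEGIN: in_txn=True, pending={}
Op 5: UPDATE e=8 (pending; pending now {e=8})
Op 6: UPDATE c=21 (pending; pending now {c=21, e=8})
Op 7: UPDATE e=5 (pending; pending now {c=21, e=5})
Op 8: UPDATE a=7 (pending; pending now {a=7, c=21, e=5})
Op 9: ROLLBACK: discarded pending ['a', 'c', 'e']; in_txn=False
Final committed: {a=25, b=13, d=2, e=18}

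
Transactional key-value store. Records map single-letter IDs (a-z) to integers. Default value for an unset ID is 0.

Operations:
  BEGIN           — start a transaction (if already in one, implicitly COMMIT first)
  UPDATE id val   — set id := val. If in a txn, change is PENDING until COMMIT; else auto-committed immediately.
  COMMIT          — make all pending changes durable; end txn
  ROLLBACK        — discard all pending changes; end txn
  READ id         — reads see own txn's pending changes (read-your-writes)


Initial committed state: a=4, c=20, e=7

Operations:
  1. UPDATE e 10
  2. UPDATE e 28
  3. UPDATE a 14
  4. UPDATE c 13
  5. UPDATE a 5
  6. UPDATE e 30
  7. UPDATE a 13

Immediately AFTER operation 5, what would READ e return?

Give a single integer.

Answer: 28

Derivation:
Initial committed: {a=4, c=20, e=7}
Op 1: UPDATE e=10 (auto-commit; committed e=10)
Op 2: UPDATE e=28 (auto-commit; committed e=28)
Op 3: UPDATE a=14 (auto-commit; committed a=14)
Op 4: UPDATE c=13 (auto-commit; committed c=13)
Op 5: UPDATE a=5 (auto-commit; committed a=5)
After op 5: visible(e) = 28 (pending={}, committed={a=5, c=13, e=28})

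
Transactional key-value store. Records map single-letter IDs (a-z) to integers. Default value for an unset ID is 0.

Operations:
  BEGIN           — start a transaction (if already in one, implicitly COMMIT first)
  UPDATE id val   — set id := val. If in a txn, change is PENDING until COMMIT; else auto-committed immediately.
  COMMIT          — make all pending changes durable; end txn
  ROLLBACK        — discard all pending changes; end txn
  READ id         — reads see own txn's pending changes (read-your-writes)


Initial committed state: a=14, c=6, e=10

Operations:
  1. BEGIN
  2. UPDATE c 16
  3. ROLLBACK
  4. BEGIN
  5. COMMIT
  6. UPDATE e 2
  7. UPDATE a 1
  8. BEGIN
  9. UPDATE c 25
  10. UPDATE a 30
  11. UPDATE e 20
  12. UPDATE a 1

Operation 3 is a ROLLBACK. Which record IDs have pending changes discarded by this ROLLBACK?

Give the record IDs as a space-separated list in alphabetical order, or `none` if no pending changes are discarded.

Initial committed: {a=14, c=6, e=10}
Op 1: BEGIN: in_txn=True, pending={}
Op 2: UPDATE c=16 (pending; pending now {c=16})
Op 3: ROLLBACK: discarded pending ['c']; in_txn=False
Op 4: BEGIN: in_txn=True, pending={}
Op 5: COMMIT: merged [] into committed; committed now {a=14, c=6, e=10}
Op 6: UPDATE e=2 (auto-commit; committed e=2)
Op 7: UPDATE a=1 (auto-commit; committed a=1)
Op 8: BEGIN: in_txn=True, pending={}
Op 9: UPDATE c=25 (pending; pending now {c=25})
Op 10: UPDATE a=30 (pending; pending now {a=30, c=25})
Op 11: UPDATE e=20 (pending; pending now {a=30, c=25, e=20})
Op 12: UPDATE a=1 (pending; pending now {a=1, c=25, e=20})
ROLLBACK at op 3 discards: ['c']

Answer: c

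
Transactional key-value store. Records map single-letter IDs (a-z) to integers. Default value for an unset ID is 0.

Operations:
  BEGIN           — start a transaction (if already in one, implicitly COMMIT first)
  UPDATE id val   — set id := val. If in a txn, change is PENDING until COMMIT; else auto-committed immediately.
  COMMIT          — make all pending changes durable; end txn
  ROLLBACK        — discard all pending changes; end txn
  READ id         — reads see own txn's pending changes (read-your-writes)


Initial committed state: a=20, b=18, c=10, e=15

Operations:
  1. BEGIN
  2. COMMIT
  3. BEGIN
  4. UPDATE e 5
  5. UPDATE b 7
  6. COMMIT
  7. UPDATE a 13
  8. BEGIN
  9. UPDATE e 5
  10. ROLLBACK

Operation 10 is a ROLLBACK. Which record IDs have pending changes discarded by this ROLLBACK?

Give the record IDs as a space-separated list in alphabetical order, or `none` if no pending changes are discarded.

Initial committed: {a=20, b=18, c=10, e=15}
Op 1: BEGIN: in_txn=True, pending={}
Op 2: COMMIT: merged [] into committed; committed now {a=20, b=18, c=10, e=15}
Op 3: BEGIN: in_txn=True, pending={}
Op 4: UPDATE e=5 (pending; pending now {e=5})
Op 5: UPDATE b=7 (pending; pending now {b=7, e=5})
Op 6: COMMIT: merged ['b', 'e'] into committed; committed now {a=20, b=7, c=10, e=5}
Op 7: UPDATE a=13 (auto-commit; committed a=13)
Op 8: BEGIN: in_txn=True, pending={}
Op 9: UPDATE e=5 (pending; pending now {e=5})
Op 10: ROLLBACK: discarded pending ['e']; in_txn=False
ROLLBACK at op 10 discards: ['e']

Answer: e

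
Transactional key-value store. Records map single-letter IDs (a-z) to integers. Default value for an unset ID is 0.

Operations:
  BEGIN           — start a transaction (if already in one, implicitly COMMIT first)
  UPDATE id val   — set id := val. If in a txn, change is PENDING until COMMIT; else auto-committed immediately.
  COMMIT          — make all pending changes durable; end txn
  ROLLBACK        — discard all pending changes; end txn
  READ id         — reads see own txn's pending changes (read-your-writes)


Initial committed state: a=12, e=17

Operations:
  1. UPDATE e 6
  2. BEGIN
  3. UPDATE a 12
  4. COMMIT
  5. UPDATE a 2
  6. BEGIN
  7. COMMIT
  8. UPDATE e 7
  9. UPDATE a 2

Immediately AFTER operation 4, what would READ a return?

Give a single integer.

Answer: 12

Derivation:
Initial committed: {a=12, e=17}
Op 1: UPDATE e=6 (auto-commit; committed e=6)
Op 2: BEGIN: in_txn=True, pending={}
Op 3: UPDATE a=12 (pending; pending now {a=12})
Op 4: COMMIT: merged ['a'] into committed; committed now {a=12, e=6}
After op 4: visible(a) = 12 (pending={}, committed={a=12, e=6})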